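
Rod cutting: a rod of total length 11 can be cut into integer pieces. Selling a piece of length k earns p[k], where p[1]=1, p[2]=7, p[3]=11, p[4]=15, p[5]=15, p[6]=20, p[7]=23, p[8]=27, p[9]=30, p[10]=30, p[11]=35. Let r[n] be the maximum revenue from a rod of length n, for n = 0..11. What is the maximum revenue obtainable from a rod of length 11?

41

   n    0    1    2    3    4    5    6    7    8    9   10   11
r[n]    0    1    7   11   15   18   22   26   30   33   37   41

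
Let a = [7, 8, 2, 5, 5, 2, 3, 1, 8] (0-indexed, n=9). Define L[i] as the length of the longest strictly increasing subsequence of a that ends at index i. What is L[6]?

2

   i    0    1    2    3    4    5    6    7    8
a[i]    7    8    2    5    5    2    3    1    8
L[i]    1    2    1    2    2    1    2    1    3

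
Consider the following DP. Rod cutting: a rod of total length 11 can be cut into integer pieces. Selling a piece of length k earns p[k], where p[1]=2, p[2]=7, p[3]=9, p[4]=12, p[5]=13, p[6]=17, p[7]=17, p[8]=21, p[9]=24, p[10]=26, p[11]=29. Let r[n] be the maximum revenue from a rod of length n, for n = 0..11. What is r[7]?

   n    0    1    2    3    4    5    6    7    8    9   10   11
r[n]    0    2    7    9   14   16   21   23   28   30   35   37

23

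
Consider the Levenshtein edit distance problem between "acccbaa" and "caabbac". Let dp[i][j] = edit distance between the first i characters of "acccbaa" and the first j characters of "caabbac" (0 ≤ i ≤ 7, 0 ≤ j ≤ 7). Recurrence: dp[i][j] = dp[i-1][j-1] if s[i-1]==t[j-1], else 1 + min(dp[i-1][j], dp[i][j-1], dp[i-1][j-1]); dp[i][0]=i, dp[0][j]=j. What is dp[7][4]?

   ''  c  a  a  b  b  a  c
''  0  1  2  3  4  5  6  7
 a  1  1  1  2  3  4  5  6
 c  2  1  2  2  3  4  5  5
 c  3  2  2  3  3  4  5  5
 c  4  3  3  3  4  4  5  5
 b  5  4  4  4  3  4  5  6
 a  6  5  4  4  4  4  4  5
 a  7  6  5  4  5  5  4  5

5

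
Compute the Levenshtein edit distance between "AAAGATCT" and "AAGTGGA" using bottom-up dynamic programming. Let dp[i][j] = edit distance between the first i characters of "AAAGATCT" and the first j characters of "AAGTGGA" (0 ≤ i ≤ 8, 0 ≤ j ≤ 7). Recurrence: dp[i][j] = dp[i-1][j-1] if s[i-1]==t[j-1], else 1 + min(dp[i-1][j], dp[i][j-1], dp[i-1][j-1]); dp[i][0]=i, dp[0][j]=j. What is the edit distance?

   ''  A  A  G  T  G  G  A
''  0  1  2  3  4  5  6  7
 A  1  0  1  2  3  4  5  6
 A  2  1  0  1  2  3  4  5
 A  3  2  1  1  2  3  4  4
 G  4  3  2  1  2  2  3  4
 A  5  4  3  2  2  3  3  3
 T  6  5  4  3  2  3  4  4
 C  7  6  5  4  3  3  4  5
 T  8  7  6  5  4  4  4  5

5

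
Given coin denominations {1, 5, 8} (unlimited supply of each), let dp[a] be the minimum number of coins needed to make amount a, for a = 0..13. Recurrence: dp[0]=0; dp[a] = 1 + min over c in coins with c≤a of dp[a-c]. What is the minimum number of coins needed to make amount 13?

2

 a  0  1  2  3  4  5  6  7  8  9 10 11 12 13
dp  0  1  2  3  4  1  2  3  1  2  2  3  4  2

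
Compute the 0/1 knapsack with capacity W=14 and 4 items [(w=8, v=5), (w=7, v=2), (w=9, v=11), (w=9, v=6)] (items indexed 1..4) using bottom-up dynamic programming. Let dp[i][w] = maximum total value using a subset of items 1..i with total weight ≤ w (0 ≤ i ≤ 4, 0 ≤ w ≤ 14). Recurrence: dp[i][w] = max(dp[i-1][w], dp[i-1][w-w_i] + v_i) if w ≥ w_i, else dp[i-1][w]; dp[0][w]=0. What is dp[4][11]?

i\w   0   1   2   3   4   5   6   7   8   9  10  11  12  13  14
  0   0   0   0   0   0   0   0   0   0   0   0   0   0   0   0
  1   0   0   0   0   0   0   0   0   5   5   5   5   5   5   5
  2   0   0   0   0   0   0   0   2   5   5   5   5   5   5   5
  3   0   0   0   0   0   0   0   2   5  11  11  11  11  11  11
  4   0   0   0   0   0   0   0   2   5  11  11  11  11  11  11

11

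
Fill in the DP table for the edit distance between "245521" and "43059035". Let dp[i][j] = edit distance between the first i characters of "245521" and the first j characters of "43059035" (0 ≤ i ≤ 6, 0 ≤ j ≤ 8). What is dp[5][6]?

   ''  4  3  0  5  9  0  3  5
''  0  1  2  3  4  5  6  7  8
 2  1  1  2  3  4  5  6  7  8
 4  2  1  2  3  4  5  6  7  8
 5  3  2  2  3  3  4  5  6  7
 5  4  3  3  3  3  4  5  6  6
 2  5  4  4  4  4  4  5  6  7
 1  6  5  5  5  5  5  5  6  7

5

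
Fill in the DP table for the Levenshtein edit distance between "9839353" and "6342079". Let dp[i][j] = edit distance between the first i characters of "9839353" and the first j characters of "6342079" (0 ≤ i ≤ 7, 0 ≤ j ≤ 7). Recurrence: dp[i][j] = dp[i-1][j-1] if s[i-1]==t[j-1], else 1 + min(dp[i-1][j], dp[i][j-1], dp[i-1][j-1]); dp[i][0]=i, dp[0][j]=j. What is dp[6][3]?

   ''  6  3  4  2  0  7  9
''  0  1  2  3  4  5  6  7
 9  1  1  2  3  4  5  6  6
 8  2  2  2  3  4  5  6  7
 3  3  3  2  3  4  5  6  7
 9  4  4  3  3  4  5  6  6
 3  5  5  4  4  4  5  6  7
 5  6  6  5  5  5  5  6  7
 3  7  7  6  6  6  6  6  7

5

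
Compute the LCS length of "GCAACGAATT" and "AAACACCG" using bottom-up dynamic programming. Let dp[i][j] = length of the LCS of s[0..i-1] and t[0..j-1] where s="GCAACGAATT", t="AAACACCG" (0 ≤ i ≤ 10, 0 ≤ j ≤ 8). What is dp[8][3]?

   ''  A  A  A  C  A  C  C  G
''  0  0  0  0  0  0  0  0  0
 G  0  0  0  0  0  0  0  0  1
 C  0  0  0  0  1  1  1  1  1
 A  0  1  1  1  1  2  2  2  2
 A  0  1  2  2  2  2  2  2  2
 C  0  1  2  2  3  3  3  3  3
 G  0  1  2  2  3  3  3  3  4
 A  0  1  2  3  3  4  4  4  4
 A  0  1  2  3  3  4  4  4  4
 T  0  1  2  3  3  4  4  4  4
 T  0  1  2  3  3  4  4  4  4

3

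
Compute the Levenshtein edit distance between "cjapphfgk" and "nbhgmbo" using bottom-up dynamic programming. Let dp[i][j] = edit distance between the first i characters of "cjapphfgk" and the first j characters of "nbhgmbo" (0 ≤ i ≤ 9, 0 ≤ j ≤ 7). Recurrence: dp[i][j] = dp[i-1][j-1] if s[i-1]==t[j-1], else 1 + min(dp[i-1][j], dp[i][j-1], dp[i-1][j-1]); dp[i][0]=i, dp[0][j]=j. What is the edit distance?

   ''  n  b  h  g  m  b  o
''  0  1  2  3  4  5  6  7
 c  1  1  2  3  4  5  6  7
 j  2  2  2  3  4  5  6  7
 a  3  3  3  3  4  5  6  7
 p  4  4  4  4  4  5  6  7
 p  5  5  5  5  5  5  6  7
 h  6  6  6  5  6  6  6  7
 f  7  7  7  6  6  7  7  7
 g  8  8  8  7  6  7  8  8
 k  9  9  9  8  7  7  8  9

9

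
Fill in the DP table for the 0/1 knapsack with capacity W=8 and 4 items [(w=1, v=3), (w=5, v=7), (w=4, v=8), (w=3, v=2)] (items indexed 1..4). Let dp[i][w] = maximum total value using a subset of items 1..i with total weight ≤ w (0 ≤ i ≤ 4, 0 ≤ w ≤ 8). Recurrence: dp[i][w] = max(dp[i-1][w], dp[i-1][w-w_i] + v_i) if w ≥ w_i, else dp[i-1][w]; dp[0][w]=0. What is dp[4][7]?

11

i\w   0   1   2   3   4   5   6   7   8
  0   0   0   0   0   0   0   0   0   0
  1   0   3   3   3   3   3   3   3   3
  2   0   3   3   3   3   7  10  10  10
  3   0   3   3   3   8  11  11  11  11
  4   0   3   3   3   8  11  11  11  13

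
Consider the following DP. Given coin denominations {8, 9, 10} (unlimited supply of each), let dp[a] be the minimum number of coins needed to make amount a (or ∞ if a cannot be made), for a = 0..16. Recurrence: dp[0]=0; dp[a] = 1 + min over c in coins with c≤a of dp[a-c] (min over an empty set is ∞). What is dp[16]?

2

 a  0  1  2  3  4  5  6  7  8  9 10 11 12 13 14 15 16
dp  0  -  -  -  -  -  -  -  1  1  1  -  -  -  -  -  2
(- denotes ∞ / unreachable)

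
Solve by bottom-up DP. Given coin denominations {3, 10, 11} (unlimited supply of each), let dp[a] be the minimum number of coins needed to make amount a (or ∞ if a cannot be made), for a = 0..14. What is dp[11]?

1

 a  0  1  2  3  4  5  6  7  8  9 10 11 12 13 14
dp  0  -  -  1  -  -  2  -  -  3  1  1  4  2  2
(- denotes ∞ / unreachable)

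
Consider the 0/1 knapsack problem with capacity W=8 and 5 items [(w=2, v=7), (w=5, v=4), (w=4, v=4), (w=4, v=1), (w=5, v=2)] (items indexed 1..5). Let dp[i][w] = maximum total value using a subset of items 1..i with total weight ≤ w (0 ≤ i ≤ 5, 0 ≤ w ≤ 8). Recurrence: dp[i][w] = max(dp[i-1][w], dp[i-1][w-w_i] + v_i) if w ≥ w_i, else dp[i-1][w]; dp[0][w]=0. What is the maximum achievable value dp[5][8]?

11

i\w   0   1   2   3   4   5   6   7   8
  0   0   0   0   0   0   0   0   0   0
  1   0   0   7   7   7   7   7   7   7
  2   0   0   7   7   7   7   7  11  11
  3   0   0   7   7   7   7  11  11  11
  4   0   0   7   7   7   7  11  11  11
  5   0   0   7   7   7   7  11  11  11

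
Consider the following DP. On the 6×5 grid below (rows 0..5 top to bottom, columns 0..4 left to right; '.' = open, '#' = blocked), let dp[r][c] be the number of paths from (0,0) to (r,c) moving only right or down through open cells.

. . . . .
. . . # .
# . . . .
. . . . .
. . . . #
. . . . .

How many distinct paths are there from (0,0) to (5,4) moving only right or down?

r\c   0   1   2   3   4
  0   1   1   1   1   1
  1   1   2   3   0   1
  2   0   2   5   5   6
  3   0   2   7  12  18
  4   0   2   9  21   0
  5   0   2  11  32  32

32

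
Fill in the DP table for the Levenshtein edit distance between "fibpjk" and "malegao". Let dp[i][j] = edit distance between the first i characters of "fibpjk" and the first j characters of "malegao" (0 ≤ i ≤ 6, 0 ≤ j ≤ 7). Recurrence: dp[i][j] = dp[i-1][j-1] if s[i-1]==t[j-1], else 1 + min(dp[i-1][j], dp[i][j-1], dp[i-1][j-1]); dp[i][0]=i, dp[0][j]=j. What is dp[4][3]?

4

   ''  m  a  l  e  g  a  o
''  0  1  2  3  4  5  6  7
 f  1  1  2  3  4  5  6  7
 i  2  2  2  3  4  5  6  7
 b  3  3  3  3  4  5  6  7
 p  4  4  4  4  4  5  6  7
 j  5  5  5  5  5  5  6  7
 k  6  6  6  6  6  6  6  7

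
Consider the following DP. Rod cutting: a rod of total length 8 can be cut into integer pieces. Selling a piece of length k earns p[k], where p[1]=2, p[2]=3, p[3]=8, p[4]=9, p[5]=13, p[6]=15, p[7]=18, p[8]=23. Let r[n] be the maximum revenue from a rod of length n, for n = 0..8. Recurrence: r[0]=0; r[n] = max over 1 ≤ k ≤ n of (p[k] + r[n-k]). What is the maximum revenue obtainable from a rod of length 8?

23

   n    0    1    2    3    4    5    6    7    8
r[n]    0    2    4    8   10   13   16   18   23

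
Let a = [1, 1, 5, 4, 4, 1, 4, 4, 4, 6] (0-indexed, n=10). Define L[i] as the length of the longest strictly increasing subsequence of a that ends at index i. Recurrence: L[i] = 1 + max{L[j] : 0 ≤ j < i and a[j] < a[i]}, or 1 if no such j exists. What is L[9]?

   i    0    1    2    3    4    5    6    7    8    9
a[i]    1    1    5    4    4    1    4    4    4    6
L[i]    1    1    2    2    2    1    2    2    2    3

3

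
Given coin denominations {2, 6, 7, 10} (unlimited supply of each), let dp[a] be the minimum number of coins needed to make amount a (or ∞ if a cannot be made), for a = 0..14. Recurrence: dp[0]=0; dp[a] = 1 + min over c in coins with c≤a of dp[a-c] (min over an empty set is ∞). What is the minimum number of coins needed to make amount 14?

2

 a  0  1  2  3  4  5  6  7  8  9 10 11 12 13 14
dp  0  -  1  -  2  -  1  1  2  2  1  3  2  2  2
(- denotes ∞ / unreachable)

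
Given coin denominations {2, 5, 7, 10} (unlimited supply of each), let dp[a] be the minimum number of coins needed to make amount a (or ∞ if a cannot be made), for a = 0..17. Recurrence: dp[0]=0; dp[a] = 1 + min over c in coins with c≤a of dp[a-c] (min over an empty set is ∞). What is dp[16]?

 a  0  1  2  3  4  5  6  7  8  9 10 11 12 13 14 15 16 17
dp  0  -  1  -  2  1  3  1  4  2  1  3  2  4  2  2  3  2
(- denotes ∞ / unreachable)

3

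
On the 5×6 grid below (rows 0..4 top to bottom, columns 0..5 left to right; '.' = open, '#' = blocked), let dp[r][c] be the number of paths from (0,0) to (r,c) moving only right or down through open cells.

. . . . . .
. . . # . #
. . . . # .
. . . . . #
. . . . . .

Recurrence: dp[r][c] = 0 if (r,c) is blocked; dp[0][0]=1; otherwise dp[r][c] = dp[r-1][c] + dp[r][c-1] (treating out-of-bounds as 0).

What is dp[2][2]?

r\c   0   1   2   3   4   5
  0   1   1   1   1   1   1
  1   1   2   3   0   1   0
  2   1   3   6   6   0   0
  3   1   4  10  16  16   0
  4   1   5  15  31  47  47

6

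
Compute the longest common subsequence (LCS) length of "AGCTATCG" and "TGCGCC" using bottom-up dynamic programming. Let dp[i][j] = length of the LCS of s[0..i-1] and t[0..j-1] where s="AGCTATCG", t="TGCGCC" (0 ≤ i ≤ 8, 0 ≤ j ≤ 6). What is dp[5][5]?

   ''  T  G  C  G  C  C
''  0  0  0  0  0  0  0
 A  0  0  0  0  0  0  0
 G  0  0  1  1  1  1  1
 C  0  0  1  2  2  2  2
 T  0  1  1  2  2  2  2
 A  0  1  1  2  2  2  2
 T  0  1  1  2  2  2  2
 C  0  1  1  2  2  3  3
 G  0  1  2  2  3  3  3

2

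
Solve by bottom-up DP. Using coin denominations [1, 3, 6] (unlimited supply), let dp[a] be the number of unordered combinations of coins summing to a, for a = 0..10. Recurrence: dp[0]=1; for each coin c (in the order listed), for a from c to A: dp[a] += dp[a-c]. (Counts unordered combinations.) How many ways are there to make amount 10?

after  coin     0     1     2     3     4     5     6     7     8     9    10
          1     1     1     1     1     1     1     1     1     1     1     1
          3     1     1     1     2     2     2     3     3     3     4     4
          6     1     1     1     2     2     2     4     4     4     6     6

6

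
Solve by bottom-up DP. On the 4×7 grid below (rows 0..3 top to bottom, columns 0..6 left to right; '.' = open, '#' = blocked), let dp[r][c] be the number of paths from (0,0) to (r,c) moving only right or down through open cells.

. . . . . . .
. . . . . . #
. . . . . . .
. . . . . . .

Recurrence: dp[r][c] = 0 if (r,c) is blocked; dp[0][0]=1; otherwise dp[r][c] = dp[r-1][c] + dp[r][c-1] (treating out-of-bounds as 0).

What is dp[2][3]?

r\c   0   1   2   3   4   5   6
  0   1   1   1   1   1   1   1
  1   1   2   3   4   5   6   0
  2   1   3   6  10  15  21  21
  3   1   4  10  20  35  56  77

10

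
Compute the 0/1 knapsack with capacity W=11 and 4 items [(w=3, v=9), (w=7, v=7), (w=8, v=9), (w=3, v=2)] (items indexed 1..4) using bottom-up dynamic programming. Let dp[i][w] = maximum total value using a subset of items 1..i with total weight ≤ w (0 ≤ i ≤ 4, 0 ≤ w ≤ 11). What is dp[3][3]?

i\w   0   1   2   3   4   5   6   7   8   9  10  11
  0   0   0   0   0   0   0   0   0   0   0   0   0
  1   0   0   0   9   9   9   9   9   9   9   9   9
  2   0   0   0   9   9   9   9   9   9   9  16  16
  3   0   0   0   9   9   9   9   9   9   9  16  18
  4   0   0   0   9   9   9  11  11  11  11  16  18

9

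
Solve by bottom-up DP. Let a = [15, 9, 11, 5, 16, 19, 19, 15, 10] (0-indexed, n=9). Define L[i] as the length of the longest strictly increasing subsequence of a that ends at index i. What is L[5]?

   i    0    1    2    3    4    5    6    7    8
a[i]   15    9   11    5   16   19   19   15   10
L[i]    1    1    2    1    3    4    4    3    2

4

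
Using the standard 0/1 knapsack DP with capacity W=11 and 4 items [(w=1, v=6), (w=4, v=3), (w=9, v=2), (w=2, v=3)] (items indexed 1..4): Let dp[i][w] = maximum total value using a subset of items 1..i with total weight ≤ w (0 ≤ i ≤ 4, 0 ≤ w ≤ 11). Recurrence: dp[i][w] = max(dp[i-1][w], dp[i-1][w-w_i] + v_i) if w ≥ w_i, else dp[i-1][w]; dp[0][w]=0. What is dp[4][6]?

9

i\w   0   1   2   3   4   5   6   7   8   9  10  11
  0   0   0   0   0   0   0   0   0   0   0   0   0
  1   0   6   6   6   6   6   6   6   6   6   6   6
  2   0   6   6   6   6   9   9   9   9   9   9   9
  3   0   6   6   6   6   9   9   9   9   9   9   9
  4   0   6   6   9   9   9   9  12  12  12  12  12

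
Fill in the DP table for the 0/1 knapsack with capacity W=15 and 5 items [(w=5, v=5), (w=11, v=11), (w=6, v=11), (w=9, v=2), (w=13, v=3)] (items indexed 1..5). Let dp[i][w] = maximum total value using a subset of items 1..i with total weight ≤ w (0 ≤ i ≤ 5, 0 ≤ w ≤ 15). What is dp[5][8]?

i\w   0   1   2   3   4   5   6   7   8   9  10  11  12  13  14  15
  0   0   0   0   0   0   0   0   0   0   0   0   0   0   0   0   0
  1   0   0   0   0   0   5   5   5   5   5   5   5   5   5   5   5
  2   0   0   0   0   0   5   5   5   5   5   5  11  11  11  11  11
  3   0   0   0   0   0   5  11  11  11  11  11  16  16  16  16  16
  4   0   0   0   0   0   5  11  11  11  11  11  16  16  16  16  16
  5   0   0   0   0   0   5  11  11  11  11  11  16  16  16  16  16

11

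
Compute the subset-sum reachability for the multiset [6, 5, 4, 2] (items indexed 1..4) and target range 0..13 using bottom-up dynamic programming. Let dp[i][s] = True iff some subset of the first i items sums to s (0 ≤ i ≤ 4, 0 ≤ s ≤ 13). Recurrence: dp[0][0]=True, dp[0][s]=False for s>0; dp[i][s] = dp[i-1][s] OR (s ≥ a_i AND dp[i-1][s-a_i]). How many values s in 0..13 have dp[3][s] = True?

i\s   0   1   2   3   4   5   6   7   8   9  10  11  12  13
  0   T   F   F   F   F   F   F   F   F   F   F   F   F   F
  1   T   F   F   F   F   F   T   F   F   F   F   F   F   F
  2   T   F   F   F   F   T   T   F   F   F   F   T   F   F
  3   T   F   F   F   T   T   T   F   F   T   T   T   F   F
  4   T   F   T   F   T   T   T   T   T   T   T   T   T   T

7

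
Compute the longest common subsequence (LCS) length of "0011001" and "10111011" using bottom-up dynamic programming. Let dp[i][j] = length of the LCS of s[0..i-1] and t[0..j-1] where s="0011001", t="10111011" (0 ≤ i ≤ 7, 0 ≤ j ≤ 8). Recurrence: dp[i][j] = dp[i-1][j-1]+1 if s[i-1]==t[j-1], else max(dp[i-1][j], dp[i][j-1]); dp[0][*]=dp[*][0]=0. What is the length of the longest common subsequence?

5

   ''  1  0  1  1  1  0  1  1
''  0  0  0  0  0  0  0  0  0
 0  0  0  1  1  1  1  1  1  1
 0  0  0  1  1  1  1  2  2  2
 1  0  1  1  2  2  2  2  3  3
 1  0  1  1  2  3  3  3  3  4
 0  0  1  2  2  3  3  4  4  4
 0  0  1  2  2  3  3  4  4  4
 1  0  1  2  3  3  4  4  5  5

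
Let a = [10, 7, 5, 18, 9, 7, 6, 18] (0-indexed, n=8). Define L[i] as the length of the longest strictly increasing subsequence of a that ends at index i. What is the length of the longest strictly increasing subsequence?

3

   i    0    1    2    3    4    5    6    7
a[i]   10    7    5   18    9    7    6   18
L[i]    1    1    1    2    2    2    2    3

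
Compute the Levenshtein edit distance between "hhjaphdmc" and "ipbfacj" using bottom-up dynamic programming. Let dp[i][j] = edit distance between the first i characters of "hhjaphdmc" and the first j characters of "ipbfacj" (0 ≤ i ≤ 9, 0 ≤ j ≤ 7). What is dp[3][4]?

4

   ''  i  p  b  f  a  c  j
''  0  1  2  3  4  5  6  7
 h  1  1  2  3  4  5  6  7
 h  2  2  2  3  4  5  6  7
 j  3  3  3  3  4  5  6  6
 a  4  4  4  4  4  4  5  6
 p  5  5  4  5  5  5  5  6
 h  6  6  5  5  6  6  6  6
 d  7  7  6  6  6  7  7  7
 m  8  8  7  7  7  7  8  8
 c  9  9  8  8  8  8  7  8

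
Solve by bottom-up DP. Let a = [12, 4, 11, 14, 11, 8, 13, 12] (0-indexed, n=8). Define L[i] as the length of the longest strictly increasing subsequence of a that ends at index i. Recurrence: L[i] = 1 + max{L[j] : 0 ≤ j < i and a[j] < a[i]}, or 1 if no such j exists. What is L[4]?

2

   i    0    1    2    3    4    5    6    7
a[i]   12    4   11   14   11    8   13   12
L[i]    1    1    2    3    2    2    3    3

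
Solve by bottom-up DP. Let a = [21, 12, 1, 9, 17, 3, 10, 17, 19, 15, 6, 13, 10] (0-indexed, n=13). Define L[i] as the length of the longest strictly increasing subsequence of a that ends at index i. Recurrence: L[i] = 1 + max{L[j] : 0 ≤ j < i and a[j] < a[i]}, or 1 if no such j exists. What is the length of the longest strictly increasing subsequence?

   i    0    1    2    3    4    5    6    7    8    9   10   11   12
a[i]   21   12    1    9   17    3   10   17   19   15    6   13   10
L[i]    1    1    1    2    3    2    3    4    5    4    3    4    4

5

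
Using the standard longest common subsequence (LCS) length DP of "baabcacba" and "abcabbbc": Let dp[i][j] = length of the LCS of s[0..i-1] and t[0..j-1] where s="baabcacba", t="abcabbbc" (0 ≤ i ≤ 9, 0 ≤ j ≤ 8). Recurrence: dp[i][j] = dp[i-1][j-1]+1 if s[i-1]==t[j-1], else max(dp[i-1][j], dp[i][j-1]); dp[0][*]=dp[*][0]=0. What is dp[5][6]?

3

   ''  a  b  c  a  b  b  b  c
''  0  0  0  0  0  0  0  0  0
 b  0  0  1  1  1  1  1  1  1
 a  0  1  1  1  2  2  2  2  2
 a  0  1  1  1  2  2  2  2  2
 b  0  1  2  2  2  3  3  3  3
 c  0  1  2  3  3  3  3  3  4
 a  0  1  2  3  4  4  4  4  4
 c  0  1  2  3  4  4  4  4  5
 b  0  1  2  3  4  5  5  5  5
 a  0  1  2  3  4  5  5  5  5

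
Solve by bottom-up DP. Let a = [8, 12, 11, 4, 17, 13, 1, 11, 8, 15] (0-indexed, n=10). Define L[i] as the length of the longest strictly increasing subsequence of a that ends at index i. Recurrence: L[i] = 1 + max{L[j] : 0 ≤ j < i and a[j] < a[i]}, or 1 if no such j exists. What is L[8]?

   i    0    1    2    3    4    5    6    7    8    9
a[i]    8   12   11    4   17   13    1   11    8   15
L[i]    1    2    2    1    3    3    1    2    2    4

2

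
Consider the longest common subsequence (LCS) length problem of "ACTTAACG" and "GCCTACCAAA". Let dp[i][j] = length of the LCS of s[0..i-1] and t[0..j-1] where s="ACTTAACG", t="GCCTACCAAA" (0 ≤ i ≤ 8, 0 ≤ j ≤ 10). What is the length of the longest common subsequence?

4

   ''  G  C  C  T  A  C  C  A  A  A
''  0  0  0  0  0  0  0  0  0  0  0
 A  0  0  0  0  0  1  1  1  1  1  1
 C  0  0  1  1  1  1  2  2  2  2  2
 T  0  0  1  1  2  2  2  2  2  2  2
 T  0  0  1  1  2  2  2  2  2  2  2
 A  0  0  1  1  2  3  3  3  3  3  3
 A  0  0  1  1  2  3  3  3  4  4  4
 C  0  0  1  2  2  3  4  4  4  4  4
 G  0  1  1  2  2  3  4  4  4  4  4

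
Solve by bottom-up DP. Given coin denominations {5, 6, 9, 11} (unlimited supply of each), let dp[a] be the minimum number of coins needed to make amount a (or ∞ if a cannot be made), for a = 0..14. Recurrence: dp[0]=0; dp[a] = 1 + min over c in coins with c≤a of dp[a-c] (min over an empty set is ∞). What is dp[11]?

1

 a  0  1  2  3  4  5  6  7  8  9 10 11 12 13 14
dp  0  -  -  -  -  1  1  -  -  1  2  1  2  -  2
(- denotes ∞ / unreachable)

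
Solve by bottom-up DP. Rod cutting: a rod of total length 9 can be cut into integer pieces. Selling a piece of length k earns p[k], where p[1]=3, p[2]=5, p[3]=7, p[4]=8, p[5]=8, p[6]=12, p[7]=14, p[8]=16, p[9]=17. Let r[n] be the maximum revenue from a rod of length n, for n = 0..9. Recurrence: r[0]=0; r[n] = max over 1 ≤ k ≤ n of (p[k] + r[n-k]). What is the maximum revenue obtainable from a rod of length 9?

27

   n    0    1    2    3    4    5    6    7    8    9
r[n]    0    3    6    9   12   15   18   21   24   27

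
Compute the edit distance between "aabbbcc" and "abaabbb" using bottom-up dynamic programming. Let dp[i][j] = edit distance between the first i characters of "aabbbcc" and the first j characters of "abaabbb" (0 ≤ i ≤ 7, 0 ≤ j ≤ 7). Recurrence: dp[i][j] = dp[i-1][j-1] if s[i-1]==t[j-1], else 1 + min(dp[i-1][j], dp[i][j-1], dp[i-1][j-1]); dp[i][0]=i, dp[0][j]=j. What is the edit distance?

4

   ''  a  b  a  a  b  b  b
''  0  1  2  3  4  5  6  7
 a  1  0  1  2  3  4  5  6
 a  2  1  1  1  2  3  4  5
 b  3  2  1  2  2  2  3  4
 b  4  3  2  2  3  2  2  3
 b  5  4  3  3  3  3  2  2
 c  6  5  4  4  4  4  3  3
 c  7  6  5  5  5  5  4  4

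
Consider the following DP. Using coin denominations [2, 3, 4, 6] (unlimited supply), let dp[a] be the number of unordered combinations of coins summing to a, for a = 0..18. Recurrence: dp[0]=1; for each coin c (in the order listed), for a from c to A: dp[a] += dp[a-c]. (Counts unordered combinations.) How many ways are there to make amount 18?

23

after  coin     0     1     2     3     4     5     6     7     8     9    10    11    12    13    14    15    16    17    18
          2     1     0     1     0     1     0     1     0     1     0     1     0     1     0     1     0     1     0     1
          3     1     0     1     1     1     1     2     1     2     2     2     2     3     2     3     3     3     3     4
          4     1     0     1     1     2     1     3     2     4     3     5     4     7     5     8     7    10     8    12
          6     1     0     1     1     2     1     4     2     5     4     7     5    11     7    13    11    17    13    23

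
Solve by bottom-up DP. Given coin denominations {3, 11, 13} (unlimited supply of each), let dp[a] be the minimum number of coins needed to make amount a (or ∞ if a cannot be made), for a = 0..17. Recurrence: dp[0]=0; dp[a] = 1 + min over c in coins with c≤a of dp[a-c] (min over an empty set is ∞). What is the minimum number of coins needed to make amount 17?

3

 a  0  1  2  3  4  5  6  7  8  9 10 11 12 13 14 15 16 17
dp  0  -  -  1  -  -  2  -  -  3  -  1  4  1  2  5  2  3
(- denotes ∞ / unreachable)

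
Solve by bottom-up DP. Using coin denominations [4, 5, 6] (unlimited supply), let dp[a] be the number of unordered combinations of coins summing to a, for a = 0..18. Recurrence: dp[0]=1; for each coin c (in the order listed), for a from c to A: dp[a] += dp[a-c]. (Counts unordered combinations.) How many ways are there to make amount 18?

after  coin     0     1     2     3     4     5     6     7     8     9    10    11    12    13    14    15    16    17    18
          4     1     0     0     0     1     0     0     0     1     0     0     0     1     0     0     0     1     0     0
          5     1     0     0     0     1     1     0     0     1     1     1     0     1     1     1     1     1     1     1
          6     1     0     0     0     1     1     1     0     1     1     2     1     2     1     2     2     3     2     3

3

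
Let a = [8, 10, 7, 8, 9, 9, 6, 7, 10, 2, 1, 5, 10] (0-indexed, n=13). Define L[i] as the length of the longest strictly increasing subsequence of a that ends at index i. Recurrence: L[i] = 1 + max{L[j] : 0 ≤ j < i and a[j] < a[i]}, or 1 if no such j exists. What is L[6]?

1

   i    0    1    2    3    4    5    6    7    8    9   10   11   12
a[i]    8   10    7    8    9    9    6    7   10    2    1    5   10
L[i]    1    2    1    2    3    3    1    2    4    1    1    2    4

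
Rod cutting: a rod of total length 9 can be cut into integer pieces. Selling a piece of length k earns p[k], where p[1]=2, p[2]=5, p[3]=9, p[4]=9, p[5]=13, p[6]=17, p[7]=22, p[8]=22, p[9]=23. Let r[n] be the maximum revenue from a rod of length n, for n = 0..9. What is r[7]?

22

   n    0    1    2    3    4    5    6    7    8    9
r[n]    0    2    5    9   11   14   18   22   24   27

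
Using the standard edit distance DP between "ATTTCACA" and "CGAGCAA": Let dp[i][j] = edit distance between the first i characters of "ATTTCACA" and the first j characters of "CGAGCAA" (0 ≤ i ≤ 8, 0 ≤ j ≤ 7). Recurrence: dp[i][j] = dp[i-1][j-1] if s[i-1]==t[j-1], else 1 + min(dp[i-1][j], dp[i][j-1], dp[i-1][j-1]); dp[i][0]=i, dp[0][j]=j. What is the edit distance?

   ''  C  G  A  G  C  A  A
''  0  1  2  3  4  5  6  7
 A  1  1  2  2  3  4  5  6
 T  2  2  2  3  3  4  5  6
 T  3  3  3  3  4  4  5  6
 T  4  4  4  4  4  5  5  6
 C  5  4  5  5  5  4  5  6
 A  6  5  5  5  6  5  4  5
 C  7  6  6  6  6  6  5  5
 A  8  7  7  6  7  7  6  5

5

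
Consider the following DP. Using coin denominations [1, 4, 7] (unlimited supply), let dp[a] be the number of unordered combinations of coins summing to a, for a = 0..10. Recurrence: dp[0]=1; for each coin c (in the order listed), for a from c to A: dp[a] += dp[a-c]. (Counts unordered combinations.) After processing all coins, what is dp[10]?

4

after  coin     0     1     2     3     4     5     6     7     8     9    10
          1     1     1     1     1     1     1     1     1     1     1     1
          4     1     1     1     1     2     2     2     2     3     3     3
          7     1     1     1     1     2     2     2     3     4     4     4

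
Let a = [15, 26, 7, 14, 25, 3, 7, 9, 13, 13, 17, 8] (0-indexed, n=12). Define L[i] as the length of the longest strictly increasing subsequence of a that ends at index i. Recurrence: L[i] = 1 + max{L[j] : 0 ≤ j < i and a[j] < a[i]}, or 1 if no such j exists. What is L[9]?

   i    0    1    2    3    4    5    6    7    8    9   10   11
a[i]   15   26    7   14   25    3    7    9   13   13   17    8
L[i]    1    2    1    2    3    1    2    3    4    4    5    3

4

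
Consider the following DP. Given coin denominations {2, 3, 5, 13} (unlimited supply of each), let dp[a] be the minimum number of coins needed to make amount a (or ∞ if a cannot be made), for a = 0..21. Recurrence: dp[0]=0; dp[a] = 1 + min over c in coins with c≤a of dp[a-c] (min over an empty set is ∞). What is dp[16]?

 a  0  1  2  3  4  5  6  7  8  9 10 11 12 13 14 15 16 17 18 19 20 21
dp  0  -  1  1  2  1  2  2  2  3  2  3  3  1  4  2  2  3  2  3  3  3
(- denotes ∞ / unreachable)

2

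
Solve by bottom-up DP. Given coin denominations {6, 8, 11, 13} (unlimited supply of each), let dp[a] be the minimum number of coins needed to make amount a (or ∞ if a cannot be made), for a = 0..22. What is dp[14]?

 a  0  1  2  3  4  5  6  7  8  9 10 11 12 13 14 15 16 17 18 19 20 21 22
dp  0  -  -  -  -  -  1  -  1  -  -  1  2  1  2  -  2  2  3  2  3  2  2
(- denotes ∞ / unreachable)

2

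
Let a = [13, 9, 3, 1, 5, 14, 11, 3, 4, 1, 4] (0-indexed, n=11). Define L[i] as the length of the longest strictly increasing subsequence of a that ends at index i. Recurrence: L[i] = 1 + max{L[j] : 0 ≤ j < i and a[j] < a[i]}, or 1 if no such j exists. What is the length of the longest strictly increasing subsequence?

3

   i    0    1    2    3    4    5    6    7    8    9   10
a[i]   13    9    3    1    5   14   11    3    4    1    4
L[i]    1    1    1    1    2    3    3    2    3    1    3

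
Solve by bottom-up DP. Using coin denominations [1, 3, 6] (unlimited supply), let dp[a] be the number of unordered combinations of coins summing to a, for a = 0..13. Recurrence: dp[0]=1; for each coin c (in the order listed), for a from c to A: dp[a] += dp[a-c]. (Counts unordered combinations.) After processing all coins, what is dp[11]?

6

after  coin     0     1     2     3     4     5     6     7     8     9    10    11    12    13
          1     1     1     1     1     1     1     1     1     1     1     1     1     1     1
          3     1     1     1     2     2     2     3     3     3     4     4     4     5     5
          6     1     1     1     2     2     2     4     4     4     6     6     6     9     9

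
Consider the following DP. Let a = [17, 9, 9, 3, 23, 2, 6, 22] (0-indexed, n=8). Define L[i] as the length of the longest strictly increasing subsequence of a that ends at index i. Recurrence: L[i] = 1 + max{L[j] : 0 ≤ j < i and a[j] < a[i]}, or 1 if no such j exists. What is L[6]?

2

   i    0    1    2    3    4    5    6    7
a[i]   17    9    9    3   23    2    6   22
L[i]    1    1    1    1    2    1    2    3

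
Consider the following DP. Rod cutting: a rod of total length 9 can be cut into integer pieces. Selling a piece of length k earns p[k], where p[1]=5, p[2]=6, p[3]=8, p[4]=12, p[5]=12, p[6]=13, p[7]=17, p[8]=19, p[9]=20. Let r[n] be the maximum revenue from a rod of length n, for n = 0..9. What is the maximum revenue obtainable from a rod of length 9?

45

   n    0    1    2    3    4    5    6    7    8    9
r[n]    0    5   10   15   20   25   30   35   40   45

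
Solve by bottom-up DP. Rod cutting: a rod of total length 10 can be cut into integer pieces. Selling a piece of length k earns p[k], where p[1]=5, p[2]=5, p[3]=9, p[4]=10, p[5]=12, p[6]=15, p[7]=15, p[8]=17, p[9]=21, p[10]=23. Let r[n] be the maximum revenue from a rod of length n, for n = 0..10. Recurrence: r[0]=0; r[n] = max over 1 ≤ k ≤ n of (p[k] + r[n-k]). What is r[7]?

   n    0    1    2    3    4    5    6    7    8    9   10
r[n]    0    5   10   15   20   25   30   35   40   45   50

35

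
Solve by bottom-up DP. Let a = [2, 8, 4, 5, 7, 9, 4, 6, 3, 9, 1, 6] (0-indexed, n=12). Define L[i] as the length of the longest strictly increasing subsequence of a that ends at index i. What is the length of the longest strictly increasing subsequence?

5

   i    0    1    2    3    4    5    6    7    8    9   10   11
a[i]    2    8    4    5    7    9    4    6    3    9    1    6
L[i]    1    2    2    3    4    5    2    4    2    5    1    4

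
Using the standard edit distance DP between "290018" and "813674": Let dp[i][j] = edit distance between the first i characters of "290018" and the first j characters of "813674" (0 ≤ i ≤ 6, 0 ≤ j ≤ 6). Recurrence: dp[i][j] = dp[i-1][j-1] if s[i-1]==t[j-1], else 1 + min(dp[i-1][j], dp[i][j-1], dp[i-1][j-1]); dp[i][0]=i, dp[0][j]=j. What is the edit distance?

   ''  8  1  3  6  7  4
''  0  1  2  3  4  5  6
 2  1  1  2  3  4  5  6
 9  2  2  2  3  4  5  6
 0  3  3  3  3  4  5  6
 0  4  4  4  4  4  5  6
 1  5  5  4  5  5  5  6
 8  6  5  5  5  6  6  6

6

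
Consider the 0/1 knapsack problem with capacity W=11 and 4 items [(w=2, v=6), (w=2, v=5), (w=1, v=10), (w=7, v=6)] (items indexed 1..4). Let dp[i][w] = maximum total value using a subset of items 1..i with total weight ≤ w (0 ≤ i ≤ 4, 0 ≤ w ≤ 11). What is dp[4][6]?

21

i\w   0   1   2   3   4   5   6   7   8   9  10  11
  0   0   0   0   0   0   0   0   0   0   0   0   0
  1   0   0   6   6   6   6   6   6   6   6   6   6
  2   0   0   6   6  11  11  11  11  11  11  11  11
  3   0  10  10  16  16  21  21  21  21  21  21  21
  4   0  10  10  16  16  21  21  21  21  21  22  22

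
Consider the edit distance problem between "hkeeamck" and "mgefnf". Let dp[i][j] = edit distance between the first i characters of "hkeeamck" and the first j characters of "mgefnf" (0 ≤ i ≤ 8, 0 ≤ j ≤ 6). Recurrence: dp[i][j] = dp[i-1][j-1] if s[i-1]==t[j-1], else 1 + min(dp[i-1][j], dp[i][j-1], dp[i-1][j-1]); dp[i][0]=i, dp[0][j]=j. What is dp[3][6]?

5

   ''  m  g  e  f  n  f
''  0  1  2  3  4  5  6
 h  1  1  2  3  4  5  6
 k  2  2  2  3  4  5  6
 e  3  3  3  2  3  4  5
 e  4  4  4  3  3  4  5
 a  5  5  5  4  4  4  5
 m  6  5  6  5  5  5  5
 c  7  6  6  6  6  6  6
 k  8  7  7  7  7  7  7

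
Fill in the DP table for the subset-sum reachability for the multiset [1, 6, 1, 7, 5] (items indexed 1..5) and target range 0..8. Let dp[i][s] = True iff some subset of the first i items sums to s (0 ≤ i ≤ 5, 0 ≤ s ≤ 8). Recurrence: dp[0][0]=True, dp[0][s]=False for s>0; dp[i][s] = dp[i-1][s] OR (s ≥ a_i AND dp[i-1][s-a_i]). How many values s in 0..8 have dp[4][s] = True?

i\s   0   1   2   3   4   5   6   7   8
  0   T   F   F   F   F   F   F   F   F
  1   T   T   F   F   F   F   F   F   F
  2   T   T   F   F   F   F   T   T   F
  3   T   T   T   F   F   F   T   T   T
  4   T   T   T   F   F   F   T   T   T
  5   T   T   T   F   F   T   T   T   T

6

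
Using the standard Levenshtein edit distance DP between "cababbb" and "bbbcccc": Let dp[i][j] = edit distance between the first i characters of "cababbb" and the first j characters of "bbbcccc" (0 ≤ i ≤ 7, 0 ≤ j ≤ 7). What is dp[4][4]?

   ''  b  b  b  c  c  c  c
''  0  1  2  3  4  5  6  7
 c  1  1  2  3  3  4  5  6
 a  2  2  2  3  4  4  5  6
 b  3  2  2  2  3  4  5  6
 a  4  3  3  3  3  4  5  6
 b  5  4  3  3  4  4  5  6
 b  6  5  4  3  4  5  5  6
 b  7  6  5  4  4  5  6  6

3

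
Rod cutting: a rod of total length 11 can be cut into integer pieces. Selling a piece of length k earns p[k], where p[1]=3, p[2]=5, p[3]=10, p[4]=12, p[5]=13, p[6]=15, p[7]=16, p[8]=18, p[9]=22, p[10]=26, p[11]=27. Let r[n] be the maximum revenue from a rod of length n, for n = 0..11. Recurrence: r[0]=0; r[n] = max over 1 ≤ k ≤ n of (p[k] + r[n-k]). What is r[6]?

   n    0    1    2    3    4    5    6    7    8    9   10   11
r[n]    0    3    6   10   13   16   20   23   26   30   33   36

20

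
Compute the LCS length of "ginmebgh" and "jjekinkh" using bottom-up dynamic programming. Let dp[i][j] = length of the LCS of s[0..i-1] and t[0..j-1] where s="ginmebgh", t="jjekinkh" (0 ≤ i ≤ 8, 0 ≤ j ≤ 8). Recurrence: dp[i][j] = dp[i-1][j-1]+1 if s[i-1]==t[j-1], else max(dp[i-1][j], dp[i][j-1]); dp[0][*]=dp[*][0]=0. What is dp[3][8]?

   ''  j  j  e  k  i  n  k  h
''  0  0  0  0  0  0  0  0  0
 g  0  0  0  0  0  0  0  0  0
 i  0  0  0  0  0  1  1  1  1
 n  0  0  0  0  0  1  2  2  2
 m  0  0  0  0  0  1  2  2  2
 e  0  0  0  1  1  1  2  2  2
 b  0  0  0  1  1  1  2  2  2
 g  0  0  0  1  1  1  2  2  2
 h  0  0  0  1  1  1  2  2  3

2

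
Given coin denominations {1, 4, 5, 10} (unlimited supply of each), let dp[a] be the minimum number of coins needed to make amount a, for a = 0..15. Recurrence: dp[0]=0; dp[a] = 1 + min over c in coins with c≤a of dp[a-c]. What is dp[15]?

 a  0  1  2  3  4  5  6  7  8  9 10 11 12 13 14 15
dp  0  1  2  3  1  1  2  3  2  2  1  2  3  3  2  2

2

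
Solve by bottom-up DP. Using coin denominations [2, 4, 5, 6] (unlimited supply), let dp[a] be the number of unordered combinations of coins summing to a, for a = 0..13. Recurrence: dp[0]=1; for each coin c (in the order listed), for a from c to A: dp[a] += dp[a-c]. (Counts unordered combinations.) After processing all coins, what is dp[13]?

4

after  coin     0     1     2     3     4     5     6     7     8     9    10    11    12    13
          2     1     0     1     0     1     0     1     0     1     0     1     0     1     0
          4     1     0     1     0     2     0     2     0     3     0     3     0     4     0
          5     1     0     1     0     2     1     2     1     3     2     4     2     5     3
          6     1     0     1     0     2     1     3     1     4     2     6     3     8     4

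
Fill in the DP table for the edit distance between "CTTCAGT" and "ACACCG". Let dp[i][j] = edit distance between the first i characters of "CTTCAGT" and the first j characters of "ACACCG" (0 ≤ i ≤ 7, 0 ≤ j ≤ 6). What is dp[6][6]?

4

   ''  A  C  A  C  C  G
''  0  1  2  3  4  5  6
 C  1  1  1  2  3  4  5
 T  2  2  2  2  3  4  5
 T  3  3  3  3  3  4  5
 C  4  4  3  4  3  3  4
 A  5  4  4  3  4  4  4
 G  6  5  5  4  4  5  4
 T  7  6  6  5  5  5  5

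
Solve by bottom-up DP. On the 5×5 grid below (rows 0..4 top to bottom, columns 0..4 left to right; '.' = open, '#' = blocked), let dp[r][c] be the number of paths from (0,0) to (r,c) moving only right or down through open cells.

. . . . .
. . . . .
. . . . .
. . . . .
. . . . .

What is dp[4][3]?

r\c   0   1   2   3   4
  0   1   1   1   1   1
  1   1   2   3   4   5
  2   1   3   6  10  15
  3   1   4  10  20  35
  4   1   5  15  35  70

35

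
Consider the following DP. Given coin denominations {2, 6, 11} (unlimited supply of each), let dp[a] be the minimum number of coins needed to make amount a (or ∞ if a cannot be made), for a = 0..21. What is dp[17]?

 a  0  1  2  3  4  5  6  7  8  9 10 11 12 13 14 15 16 17 18 19 20 21
dp  0  -  1  -  2  -  1  -  2  -  3  1  2  2  3  3  4  2  3  3  4  4
(- denotes ∞ / unreachable)

2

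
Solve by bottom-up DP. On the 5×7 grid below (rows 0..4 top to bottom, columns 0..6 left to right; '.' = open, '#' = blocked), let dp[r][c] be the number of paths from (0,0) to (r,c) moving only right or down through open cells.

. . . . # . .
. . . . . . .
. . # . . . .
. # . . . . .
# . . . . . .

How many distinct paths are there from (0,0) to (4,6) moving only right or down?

r\c   0   1   2   3   4   5   6
  0   1   1   1   1   0   0   0
  1   1   2   3   4   4   4   4
  2   1   3   0   4   8  12  16
  3   1   0   0   4  12  24  40
  4   0   0   0   4  16  40  80

80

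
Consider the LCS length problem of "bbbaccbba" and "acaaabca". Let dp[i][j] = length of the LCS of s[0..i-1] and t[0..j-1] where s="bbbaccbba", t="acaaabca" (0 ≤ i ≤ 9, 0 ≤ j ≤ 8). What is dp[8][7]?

   ''  a  c  a  a  a  b  c  a
''  0  0  0  0  0  0  0  0  0
 b  0  0  0  0  0  0  1  1  1
 b  0  0  0  0  0  0  1  1  1
 b  0  0  0  0  0  0  1  1  1
 a  0  1  1  1  1  1  1  1  2
 c  0  1  2  2  2  2  2  2  2
 c  0  1  2  2  2  2  2  3  3
 b  0  1  2  2  2  2  3  3  3
 b  0  1  2  2  2  2  3  3  3
 a  0  1  2  3  3  3  3  3  4

3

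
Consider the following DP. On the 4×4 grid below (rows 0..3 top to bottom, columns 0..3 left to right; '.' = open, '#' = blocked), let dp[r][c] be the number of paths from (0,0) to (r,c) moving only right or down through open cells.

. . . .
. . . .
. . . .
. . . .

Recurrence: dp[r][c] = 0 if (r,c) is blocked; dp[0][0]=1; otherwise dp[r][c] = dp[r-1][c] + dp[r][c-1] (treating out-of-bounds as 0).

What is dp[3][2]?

r\c   0   1   2   3
  0   1   1   1   1
  1   1   2   3   4
  2   1   3   6  10
  3   1   4  10  20

10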